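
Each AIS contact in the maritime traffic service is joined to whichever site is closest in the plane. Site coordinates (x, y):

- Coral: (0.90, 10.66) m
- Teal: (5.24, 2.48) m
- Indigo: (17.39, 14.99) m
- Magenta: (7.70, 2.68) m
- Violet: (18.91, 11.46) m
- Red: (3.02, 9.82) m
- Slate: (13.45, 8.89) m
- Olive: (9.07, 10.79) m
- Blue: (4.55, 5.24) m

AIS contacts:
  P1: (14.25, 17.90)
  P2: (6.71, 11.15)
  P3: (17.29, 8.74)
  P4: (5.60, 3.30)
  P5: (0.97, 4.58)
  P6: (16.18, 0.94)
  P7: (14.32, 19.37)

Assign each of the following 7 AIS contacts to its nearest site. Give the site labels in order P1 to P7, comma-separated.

Indigo, Olive, Violet, Teal, Blue, Slate, Indigo

P1 → Indigo (d²=18.33)
P2 → Olive (d²=5.70)
P3 → Violet (d²=10.02)
P4 → Teal (d²=0.80)
P5 → Blue (d²=13.25)
P6 → Slate (d²=70.66)
P7 → Indigo (d²=28.61)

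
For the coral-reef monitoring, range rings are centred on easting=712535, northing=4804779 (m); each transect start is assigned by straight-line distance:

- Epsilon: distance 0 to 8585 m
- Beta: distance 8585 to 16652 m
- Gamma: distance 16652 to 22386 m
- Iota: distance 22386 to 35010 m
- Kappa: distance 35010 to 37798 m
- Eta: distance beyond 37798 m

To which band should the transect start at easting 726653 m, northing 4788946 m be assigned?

Gamma

Distance = √((726653−712535)² + (4788946−4804779)²) = √(199317924.000 + 250683889.000) = 21213.246 m.
16652 ≤ 21213.246 < 22386 → Gamma.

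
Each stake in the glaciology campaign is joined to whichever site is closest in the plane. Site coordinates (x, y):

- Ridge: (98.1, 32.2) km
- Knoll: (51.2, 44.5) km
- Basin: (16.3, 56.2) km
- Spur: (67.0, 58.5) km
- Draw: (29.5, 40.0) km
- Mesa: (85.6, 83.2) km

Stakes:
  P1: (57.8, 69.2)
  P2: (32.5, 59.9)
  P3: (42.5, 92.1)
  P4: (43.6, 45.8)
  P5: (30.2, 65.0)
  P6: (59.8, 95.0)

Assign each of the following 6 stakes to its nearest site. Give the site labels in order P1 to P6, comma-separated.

Spur, Basin, Spur, Knoll, Basin, Mesa

P1 → Spur (d²=199.13)
P2 → Basin (d²=276.13)
P3 → Spur (d²=1729.21)
P4 → Knoll (d²=59.45)
P5 → Basin (d²=270.65)
P6 → Mesa (d²=804.88)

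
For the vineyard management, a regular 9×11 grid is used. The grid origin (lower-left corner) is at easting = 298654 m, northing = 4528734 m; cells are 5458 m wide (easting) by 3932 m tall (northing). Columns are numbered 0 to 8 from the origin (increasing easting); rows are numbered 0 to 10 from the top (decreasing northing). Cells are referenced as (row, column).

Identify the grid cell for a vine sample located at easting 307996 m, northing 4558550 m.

(3, 1)

Column index: ⌊(307996 − 298654) / 5458⌋ = ⌊1.712⌋ = 1
Row offset from origin: ⌊(4558550 − 4528734) / 3932⌋ = ⌊7.583⌋ = 7 → row 3 (counted from top)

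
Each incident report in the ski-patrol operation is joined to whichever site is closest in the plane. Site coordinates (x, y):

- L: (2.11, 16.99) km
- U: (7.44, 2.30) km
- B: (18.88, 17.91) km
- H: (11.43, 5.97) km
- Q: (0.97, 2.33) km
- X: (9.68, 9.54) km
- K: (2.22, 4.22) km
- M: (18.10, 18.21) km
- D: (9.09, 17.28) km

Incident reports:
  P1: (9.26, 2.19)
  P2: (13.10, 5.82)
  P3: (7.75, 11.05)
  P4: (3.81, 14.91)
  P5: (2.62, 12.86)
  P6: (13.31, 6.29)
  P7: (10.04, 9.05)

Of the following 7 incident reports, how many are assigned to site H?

2

P1 → U
P2 → H
P3 → X
P4 → L
P5 → L
P6 → H
P7 → X
2 of the 7 go to H.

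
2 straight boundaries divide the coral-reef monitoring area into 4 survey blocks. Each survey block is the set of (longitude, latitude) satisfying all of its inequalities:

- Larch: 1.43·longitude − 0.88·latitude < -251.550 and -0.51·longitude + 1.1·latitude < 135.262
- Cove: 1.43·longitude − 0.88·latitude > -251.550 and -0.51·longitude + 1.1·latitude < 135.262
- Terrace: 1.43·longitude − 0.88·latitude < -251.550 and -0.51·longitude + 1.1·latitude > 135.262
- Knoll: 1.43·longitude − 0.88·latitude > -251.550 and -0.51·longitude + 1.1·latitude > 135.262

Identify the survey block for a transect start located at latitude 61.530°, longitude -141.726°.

1.43·-141.726 − 0.88·61.530 = -256.815, which is < -251.550
-0.51·-141.726 + 1.1·61.530 = 139.963, which is > 135.262
This sign pattern matches Terrace.

Terrace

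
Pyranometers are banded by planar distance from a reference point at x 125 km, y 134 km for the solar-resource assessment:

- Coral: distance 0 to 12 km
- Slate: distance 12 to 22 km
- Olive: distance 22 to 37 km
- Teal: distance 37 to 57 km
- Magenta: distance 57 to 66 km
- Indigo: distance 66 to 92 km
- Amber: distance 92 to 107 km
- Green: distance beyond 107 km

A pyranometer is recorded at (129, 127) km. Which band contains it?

Coral

Distance = √((129−125)² + (127−134)²) = √(16.000 + 49.000) = 8.062 km.
0 ≤ 8.062 < 12 → Coral.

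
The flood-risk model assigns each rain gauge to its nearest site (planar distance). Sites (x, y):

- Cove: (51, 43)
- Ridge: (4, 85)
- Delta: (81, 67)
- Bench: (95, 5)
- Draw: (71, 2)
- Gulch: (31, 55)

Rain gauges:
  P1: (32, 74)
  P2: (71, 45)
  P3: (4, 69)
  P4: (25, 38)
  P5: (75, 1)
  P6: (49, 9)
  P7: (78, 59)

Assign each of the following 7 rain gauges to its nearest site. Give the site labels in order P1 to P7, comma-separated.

P1 → Gulch (d²=362.00)
P2 → Cove (d²=404.00)
P3 → Ridge (d²=256.00)
P4 → Gulch (d²=325.00)
P5 → Draw (d²=17.00)
P6 → Draw (d²=533.00)
P7 → Delta (d²=73.00)

Gulch, Cove, Ridge, Gulch, Draw, Draw, Delta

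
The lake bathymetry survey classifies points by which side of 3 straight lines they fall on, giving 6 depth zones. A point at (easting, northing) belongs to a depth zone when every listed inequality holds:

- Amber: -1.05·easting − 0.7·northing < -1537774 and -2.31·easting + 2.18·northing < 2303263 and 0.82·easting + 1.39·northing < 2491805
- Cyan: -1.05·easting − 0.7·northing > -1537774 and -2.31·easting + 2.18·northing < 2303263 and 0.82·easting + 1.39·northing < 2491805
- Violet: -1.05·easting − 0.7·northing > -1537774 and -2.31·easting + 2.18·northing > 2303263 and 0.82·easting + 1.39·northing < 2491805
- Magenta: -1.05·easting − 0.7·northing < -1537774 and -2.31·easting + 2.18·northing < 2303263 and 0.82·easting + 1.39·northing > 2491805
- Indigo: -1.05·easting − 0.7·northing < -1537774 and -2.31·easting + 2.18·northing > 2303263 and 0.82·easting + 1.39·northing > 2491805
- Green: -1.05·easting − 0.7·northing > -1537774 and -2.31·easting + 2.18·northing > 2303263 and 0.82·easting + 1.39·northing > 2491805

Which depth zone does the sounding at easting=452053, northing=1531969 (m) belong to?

Magenta

-1.05·452053 − 0.7·1531969 = -1547033.950, which is < -1537774
-2.31·452053 + 2.18·1531969 = 2295449.990, which is < 2303263
0.82·452053 + 1.39·1531969 = 2500120.370, which is > 2491805
This sign pattern matches Magenta.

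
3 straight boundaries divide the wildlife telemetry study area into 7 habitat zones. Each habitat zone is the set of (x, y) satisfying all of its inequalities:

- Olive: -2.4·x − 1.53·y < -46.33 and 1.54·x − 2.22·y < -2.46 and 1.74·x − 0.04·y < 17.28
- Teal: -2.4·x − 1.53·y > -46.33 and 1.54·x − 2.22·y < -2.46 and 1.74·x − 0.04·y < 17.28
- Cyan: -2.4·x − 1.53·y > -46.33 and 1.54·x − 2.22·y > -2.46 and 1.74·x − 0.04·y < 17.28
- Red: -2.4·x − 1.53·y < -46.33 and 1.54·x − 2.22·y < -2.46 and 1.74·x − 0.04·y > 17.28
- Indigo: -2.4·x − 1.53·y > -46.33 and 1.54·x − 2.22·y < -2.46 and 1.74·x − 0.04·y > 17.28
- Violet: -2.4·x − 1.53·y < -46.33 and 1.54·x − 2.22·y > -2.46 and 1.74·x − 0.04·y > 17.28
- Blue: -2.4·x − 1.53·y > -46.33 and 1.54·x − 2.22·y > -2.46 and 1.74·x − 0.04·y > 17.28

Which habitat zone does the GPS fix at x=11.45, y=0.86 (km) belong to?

-2.4·11.45 − 1.53·0.86 = -28.796, which is > -46.33
1.54·11.45 − 2.22·0.86 = 15.724, which is > -2.46
1.74·11.45 − 0.04·0.86 = 19.889, which is > 17.28
This sign pattern matches Blue.

Blue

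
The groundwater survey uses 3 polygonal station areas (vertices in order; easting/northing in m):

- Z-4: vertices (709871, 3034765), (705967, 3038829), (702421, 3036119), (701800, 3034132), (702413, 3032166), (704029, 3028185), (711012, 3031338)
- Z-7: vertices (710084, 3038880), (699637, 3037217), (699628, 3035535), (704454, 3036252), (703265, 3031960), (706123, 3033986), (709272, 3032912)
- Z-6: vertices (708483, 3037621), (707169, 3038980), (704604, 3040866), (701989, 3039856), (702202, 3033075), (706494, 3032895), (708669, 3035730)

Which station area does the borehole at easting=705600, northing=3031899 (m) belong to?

Cast a ray rightward from (705600, 3031899). For each polygon, the edges (by vertex number in listed order) whose endpoints lie on opposite sides of northing = 3031899, where each meets that height, and whether that is right or left of the point:
Z-4: 5–6 at easting≈702521.4 (left), 7–1 at easting≈710825.2 (right) → 1 crossing.
Z-7: no edge straddles that height → 0 crossings.
Z-6: no edge straddles that height → 0 crossings.
Only Z-4 has an odd count, so the point is inside Z-4.

Z-4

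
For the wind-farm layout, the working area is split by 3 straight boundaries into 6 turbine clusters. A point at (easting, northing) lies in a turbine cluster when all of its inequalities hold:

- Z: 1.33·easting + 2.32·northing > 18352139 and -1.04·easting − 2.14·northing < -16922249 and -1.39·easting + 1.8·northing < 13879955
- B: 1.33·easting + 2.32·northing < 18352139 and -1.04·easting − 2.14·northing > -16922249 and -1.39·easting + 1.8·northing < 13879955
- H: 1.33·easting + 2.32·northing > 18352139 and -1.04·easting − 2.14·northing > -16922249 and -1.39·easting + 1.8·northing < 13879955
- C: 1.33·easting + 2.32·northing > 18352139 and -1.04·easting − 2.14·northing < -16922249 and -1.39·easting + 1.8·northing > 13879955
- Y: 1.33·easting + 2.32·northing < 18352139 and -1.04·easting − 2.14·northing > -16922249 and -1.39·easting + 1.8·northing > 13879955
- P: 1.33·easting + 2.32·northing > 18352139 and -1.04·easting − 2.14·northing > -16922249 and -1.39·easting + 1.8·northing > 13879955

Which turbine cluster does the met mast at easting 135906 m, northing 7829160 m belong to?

1.33·135906 + 2.32·7829160 = 18344406.180, which is < 18352139
-1.04·135906 − 2.14·7829160 = -16895744.640, which is > -16922249
-1.39·135906 + 1.8·7829160 = 13903578.660, which is > 13879955
This sign pattern matches Y.

Y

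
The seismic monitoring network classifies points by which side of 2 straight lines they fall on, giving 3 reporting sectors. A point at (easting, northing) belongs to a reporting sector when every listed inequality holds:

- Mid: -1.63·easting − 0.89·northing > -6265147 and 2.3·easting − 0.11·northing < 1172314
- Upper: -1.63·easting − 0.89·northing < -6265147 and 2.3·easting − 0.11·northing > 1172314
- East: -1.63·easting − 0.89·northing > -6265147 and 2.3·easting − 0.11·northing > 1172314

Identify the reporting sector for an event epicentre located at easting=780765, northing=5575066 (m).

East

-1.63·780765 − 0.89·5575066 = -6234455.690, which is > -6265147
2.3·780765 − 0.11·5575066 = 1182502.240, which is > 1172314
This sign pattern matches East.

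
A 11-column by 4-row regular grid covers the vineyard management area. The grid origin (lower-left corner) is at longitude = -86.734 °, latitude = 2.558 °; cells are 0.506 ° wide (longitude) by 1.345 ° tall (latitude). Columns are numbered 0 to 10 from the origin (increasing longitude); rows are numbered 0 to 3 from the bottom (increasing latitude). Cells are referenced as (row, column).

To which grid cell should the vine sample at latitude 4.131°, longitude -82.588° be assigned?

(1, 8)

Column index: ⌊(-82.588 − -86.734) / 0.506⌋ = ⌊8.194⌋ = 8
Row offset from origin: ⌊(4.131 − 2.558) / 1.345⌋ = ⌊1.170⌋ = 1 → row 1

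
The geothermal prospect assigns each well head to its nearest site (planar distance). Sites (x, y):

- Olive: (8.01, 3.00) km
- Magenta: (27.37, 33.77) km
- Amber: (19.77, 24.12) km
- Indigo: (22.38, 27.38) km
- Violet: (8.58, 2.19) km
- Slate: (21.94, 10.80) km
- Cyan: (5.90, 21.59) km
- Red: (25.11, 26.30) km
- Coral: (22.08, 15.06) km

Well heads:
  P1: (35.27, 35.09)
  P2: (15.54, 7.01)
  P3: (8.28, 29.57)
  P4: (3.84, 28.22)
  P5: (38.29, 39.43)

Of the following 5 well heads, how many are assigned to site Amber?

0

P1 → Magenta
P2 → Slate
P3 → Cyan
P4 → Cyan
P5 → Magenta
0 of the 5 go to Amber.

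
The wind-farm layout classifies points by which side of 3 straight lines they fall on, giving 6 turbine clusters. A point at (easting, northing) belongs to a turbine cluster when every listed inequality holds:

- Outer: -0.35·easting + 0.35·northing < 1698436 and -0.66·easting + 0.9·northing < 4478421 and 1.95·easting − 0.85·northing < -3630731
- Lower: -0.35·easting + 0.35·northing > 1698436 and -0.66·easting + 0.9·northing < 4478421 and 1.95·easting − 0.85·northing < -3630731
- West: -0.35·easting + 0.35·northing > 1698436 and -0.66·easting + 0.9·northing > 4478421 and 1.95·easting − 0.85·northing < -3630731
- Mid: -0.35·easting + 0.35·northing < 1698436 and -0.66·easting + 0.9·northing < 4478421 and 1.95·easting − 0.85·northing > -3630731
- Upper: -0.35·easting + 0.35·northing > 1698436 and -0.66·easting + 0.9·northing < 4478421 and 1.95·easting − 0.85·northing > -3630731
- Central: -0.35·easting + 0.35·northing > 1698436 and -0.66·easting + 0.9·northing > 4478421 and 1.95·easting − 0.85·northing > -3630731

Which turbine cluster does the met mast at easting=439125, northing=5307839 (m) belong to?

-0.35·439125 + 0.35·5307839 = 1704049.900, which is > 1698436
-0.66·439125 + 0.9·5307839 = 4487232.600, which is > 4478421
1.95·439125 − 0.85·5307839 = -3655369.400, which is < -3630731
This sign pattern matches West.

West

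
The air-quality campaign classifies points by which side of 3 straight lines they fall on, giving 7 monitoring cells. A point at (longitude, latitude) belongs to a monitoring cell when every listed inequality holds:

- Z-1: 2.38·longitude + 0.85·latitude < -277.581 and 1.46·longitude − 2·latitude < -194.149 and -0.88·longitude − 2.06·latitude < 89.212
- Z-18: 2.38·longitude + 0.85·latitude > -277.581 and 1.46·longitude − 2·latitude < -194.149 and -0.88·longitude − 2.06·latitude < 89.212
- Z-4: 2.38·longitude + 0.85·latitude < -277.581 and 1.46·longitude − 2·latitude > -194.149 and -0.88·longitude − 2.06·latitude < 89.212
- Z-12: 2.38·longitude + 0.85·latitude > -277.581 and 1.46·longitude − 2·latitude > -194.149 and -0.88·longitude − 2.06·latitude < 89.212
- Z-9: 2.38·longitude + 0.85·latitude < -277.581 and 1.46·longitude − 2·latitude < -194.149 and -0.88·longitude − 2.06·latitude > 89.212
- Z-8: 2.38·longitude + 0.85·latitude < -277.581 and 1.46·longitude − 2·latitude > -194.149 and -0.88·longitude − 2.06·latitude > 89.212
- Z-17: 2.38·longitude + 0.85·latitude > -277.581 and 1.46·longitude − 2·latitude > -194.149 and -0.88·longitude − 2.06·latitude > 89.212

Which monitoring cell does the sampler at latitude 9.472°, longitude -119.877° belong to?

Z-12

2.38·-119.877 + 0.85·9.472 = -277.256, which is > -277.581
1.46·-119.877 − 2·9.472 = -193.964, which is > -194.149
-0.88·-119.877 − 2.06·9.472 = 85.979, which is < 89.212
This sign pattern matches Z-12.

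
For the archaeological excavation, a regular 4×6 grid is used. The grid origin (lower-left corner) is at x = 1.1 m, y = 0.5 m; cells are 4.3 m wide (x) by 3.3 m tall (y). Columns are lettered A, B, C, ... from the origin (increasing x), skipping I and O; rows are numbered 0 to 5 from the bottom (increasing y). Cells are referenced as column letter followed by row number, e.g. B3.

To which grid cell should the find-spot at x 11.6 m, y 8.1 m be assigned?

Column index: ⌊(11.6 − 1.1) / 4.3⌋ = ⌊2.442⌋ = 2 → column C
Row offset from origin: ⌊(8.1 − 0.5) / 3.3⌋ = ⌊2.303⌋ = 2 → row 2

C2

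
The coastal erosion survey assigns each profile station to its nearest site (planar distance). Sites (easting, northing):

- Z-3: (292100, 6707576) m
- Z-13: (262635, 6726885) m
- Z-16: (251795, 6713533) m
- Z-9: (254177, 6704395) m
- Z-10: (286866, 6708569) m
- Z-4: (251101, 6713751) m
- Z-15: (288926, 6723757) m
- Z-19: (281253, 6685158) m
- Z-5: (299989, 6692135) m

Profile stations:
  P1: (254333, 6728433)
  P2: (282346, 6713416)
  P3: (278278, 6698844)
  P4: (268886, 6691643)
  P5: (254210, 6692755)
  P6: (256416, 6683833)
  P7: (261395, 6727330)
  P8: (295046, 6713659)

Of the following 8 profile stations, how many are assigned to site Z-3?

P1 → Z-13
P2 → Z-10
P3 → Z-10
P4 → Z-19
P5 → Z-9
P6 → Z-9
P7 → Z-13
P8 → Z-3
1 of the 8 goes to Z-3.

1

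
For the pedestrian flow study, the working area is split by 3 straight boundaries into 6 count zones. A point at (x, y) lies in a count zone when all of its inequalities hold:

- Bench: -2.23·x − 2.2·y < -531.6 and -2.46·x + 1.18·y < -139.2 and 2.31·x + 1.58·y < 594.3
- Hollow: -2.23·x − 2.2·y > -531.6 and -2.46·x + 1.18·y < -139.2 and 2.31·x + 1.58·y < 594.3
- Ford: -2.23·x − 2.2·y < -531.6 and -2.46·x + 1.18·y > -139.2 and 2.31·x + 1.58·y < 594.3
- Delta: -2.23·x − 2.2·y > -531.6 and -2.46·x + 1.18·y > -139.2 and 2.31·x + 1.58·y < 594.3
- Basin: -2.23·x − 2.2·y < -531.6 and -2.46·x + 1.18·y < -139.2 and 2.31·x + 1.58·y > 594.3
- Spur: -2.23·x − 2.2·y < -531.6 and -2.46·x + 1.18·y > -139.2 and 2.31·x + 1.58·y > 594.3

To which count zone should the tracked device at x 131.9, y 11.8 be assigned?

Hollow

-2.23·131.9 − 2.2·11.8 = -320.097, which is > -531.6
-2.46·131.9 + 1.18·11.8 = -310.550, which is < -139.2
2.31·131.9 + 1.58·11.8 = 323.333, which is < 594.3
This sign pattern matches Hollow.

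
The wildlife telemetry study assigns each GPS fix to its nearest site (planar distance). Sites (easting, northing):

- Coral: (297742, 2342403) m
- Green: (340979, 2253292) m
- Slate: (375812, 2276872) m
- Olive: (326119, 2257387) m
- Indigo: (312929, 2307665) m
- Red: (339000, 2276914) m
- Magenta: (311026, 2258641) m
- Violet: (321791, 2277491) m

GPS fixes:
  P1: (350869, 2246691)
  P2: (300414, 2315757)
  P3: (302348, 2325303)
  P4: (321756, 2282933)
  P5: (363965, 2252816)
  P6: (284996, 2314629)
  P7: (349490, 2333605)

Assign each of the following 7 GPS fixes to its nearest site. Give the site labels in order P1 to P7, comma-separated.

P1 → Green (d²=141385301.00)
P2 → Indigo (d²=222105689.00)
P3 → Coral (d²=313625236.00)
P4 → Violet (d²=29616589.00)
P5 → Green (d²=528582772.00)
P6 → Indigo (d²=828749785.00)
P7 → Indigo (d²=2009590321.00)

Green, Indigo, Coral, Violet, Green, Indigo, Indigo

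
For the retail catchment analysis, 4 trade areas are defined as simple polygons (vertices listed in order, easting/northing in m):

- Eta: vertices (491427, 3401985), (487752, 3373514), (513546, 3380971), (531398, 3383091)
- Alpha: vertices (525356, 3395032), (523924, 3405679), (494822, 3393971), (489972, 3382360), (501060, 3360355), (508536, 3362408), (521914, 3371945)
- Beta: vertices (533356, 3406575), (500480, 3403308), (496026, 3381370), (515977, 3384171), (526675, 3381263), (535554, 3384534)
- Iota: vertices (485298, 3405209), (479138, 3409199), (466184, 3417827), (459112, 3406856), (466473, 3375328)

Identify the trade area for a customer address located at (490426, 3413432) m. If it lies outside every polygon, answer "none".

Cast a ray rightward from (490426, 3413432). For each polygon, the edges (by vertex number in listed order) whose endpoints lie on opposite sides of northing = 3413432, where each meets that height, and whether that is right or left of the point:
Eta: no edge straddles that height → 0 crossings.
Alpha: no edge straddles that height → 0 crossings.
Beta: no edge straddles that height → 0 crossings.
Iota: 2–3 at easting≈472782.6 (left), 3–4 at easting≈463350.9 (left) → 0 crossings.
All counts are even, so the point lies outside every listed polygon.

none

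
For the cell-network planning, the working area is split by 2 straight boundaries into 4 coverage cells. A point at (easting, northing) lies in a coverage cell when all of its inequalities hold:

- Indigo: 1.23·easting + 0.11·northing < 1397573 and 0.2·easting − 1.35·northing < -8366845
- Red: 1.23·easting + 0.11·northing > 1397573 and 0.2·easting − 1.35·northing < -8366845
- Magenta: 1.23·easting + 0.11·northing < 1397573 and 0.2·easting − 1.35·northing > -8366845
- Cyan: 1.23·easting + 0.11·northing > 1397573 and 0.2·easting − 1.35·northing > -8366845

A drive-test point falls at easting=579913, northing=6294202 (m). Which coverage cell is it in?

1.23·579913 + 0.11·6294202 = 1405655.210, which is > 1397573
0.2·579913 − 1.35·6294202 = -8381190.100, which is < -8366845
This sign pattern matches Red.

Red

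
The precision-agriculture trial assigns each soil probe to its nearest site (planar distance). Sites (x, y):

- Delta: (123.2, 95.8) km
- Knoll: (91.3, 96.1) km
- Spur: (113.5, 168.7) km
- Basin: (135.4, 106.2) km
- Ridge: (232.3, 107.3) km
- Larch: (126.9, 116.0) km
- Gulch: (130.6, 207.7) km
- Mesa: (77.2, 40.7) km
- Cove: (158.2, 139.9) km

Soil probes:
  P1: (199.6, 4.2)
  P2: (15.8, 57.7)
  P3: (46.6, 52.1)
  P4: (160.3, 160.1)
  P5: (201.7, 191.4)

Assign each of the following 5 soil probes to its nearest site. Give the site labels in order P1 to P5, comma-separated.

P1 → Ridge (d²=11698.90)
P2 → Mesa (d²=4058.96)
P3 → Mesa (d²=1066.32)
P4 → Cove (d²=412.45)
P5 → Cove (d²=4544.50)

Ridge, Mesa, Mesa, Cove, Cove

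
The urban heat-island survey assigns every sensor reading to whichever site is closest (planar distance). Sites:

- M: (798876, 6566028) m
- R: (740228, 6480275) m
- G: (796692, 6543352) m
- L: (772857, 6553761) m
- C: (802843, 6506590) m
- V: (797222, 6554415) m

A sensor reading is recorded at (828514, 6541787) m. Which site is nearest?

Squared distances to each site:
M: 1466037125.000; R: 11578143940.000; G: 1015088909.000; L: 3241078325.000; C: 1897829050.000; V: 1138655648.000.
Minimum at G.

G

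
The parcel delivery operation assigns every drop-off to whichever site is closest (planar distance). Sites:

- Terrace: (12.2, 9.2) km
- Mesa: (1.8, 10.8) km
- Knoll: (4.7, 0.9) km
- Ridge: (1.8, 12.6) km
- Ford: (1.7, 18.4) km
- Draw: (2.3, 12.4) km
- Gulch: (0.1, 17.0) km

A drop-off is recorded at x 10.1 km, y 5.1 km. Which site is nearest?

Terrace

Squared distances to each site:
Terrace: 21.220; Mesa: 101.380; Knoll: 46.800; Ridge: 125.140; Ford: 247.450; Draw: 114.130; Gulch: 241.610.
Minimum at Terrace.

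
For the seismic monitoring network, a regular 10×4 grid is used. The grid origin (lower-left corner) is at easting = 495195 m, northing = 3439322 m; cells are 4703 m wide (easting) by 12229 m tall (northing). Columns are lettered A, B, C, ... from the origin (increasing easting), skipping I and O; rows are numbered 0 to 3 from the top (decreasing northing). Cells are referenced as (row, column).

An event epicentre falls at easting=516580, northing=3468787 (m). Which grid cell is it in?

Column index: ⌊(516580 − 495195) / 4703⌋ = ⌊4.547⌋ = 4 → column E
Row offset from origin: ⌊(3468787 − 3439322) / 12229⌋ = ⌊2.409⌋ = 2 → row 1 (counted from top)

(1, E)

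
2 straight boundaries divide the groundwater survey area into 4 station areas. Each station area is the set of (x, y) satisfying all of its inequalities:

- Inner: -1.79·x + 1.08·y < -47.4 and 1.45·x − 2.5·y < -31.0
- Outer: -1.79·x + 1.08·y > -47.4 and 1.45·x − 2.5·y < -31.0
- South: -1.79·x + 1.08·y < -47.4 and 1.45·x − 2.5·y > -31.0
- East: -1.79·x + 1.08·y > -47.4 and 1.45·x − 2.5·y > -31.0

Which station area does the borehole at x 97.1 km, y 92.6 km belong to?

Inner

-1.79·97.1 + 1.08·92.6 = -73.801, which is < -47.4
1.45·97.1 − 2.5·92.6 = -90.705, which is < -31.0
This sign pattern matches Inner.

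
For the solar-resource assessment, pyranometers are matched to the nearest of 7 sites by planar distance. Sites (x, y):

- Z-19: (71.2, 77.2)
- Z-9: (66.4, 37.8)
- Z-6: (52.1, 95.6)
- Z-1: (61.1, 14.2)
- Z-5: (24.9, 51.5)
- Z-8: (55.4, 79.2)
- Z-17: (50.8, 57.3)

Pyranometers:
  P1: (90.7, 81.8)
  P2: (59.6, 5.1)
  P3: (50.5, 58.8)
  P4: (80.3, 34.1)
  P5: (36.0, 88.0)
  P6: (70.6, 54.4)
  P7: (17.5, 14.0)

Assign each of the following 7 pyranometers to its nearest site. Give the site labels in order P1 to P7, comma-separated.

P1 → Z-19 (d²=401.41)
P2 → Z-1 (d²=85.06)
P3 → Z-17 (d²=2.34)
P4 → Z-9 (d²=206.90)
P5 → Z-6 (d²=316.97)
P6 → Z-9 (d²=293.20)
P7 → Z-5 (d²=1461.01)

Z-19, Z-1, Z-17, Z-9, Z-6, Z-9, Z-5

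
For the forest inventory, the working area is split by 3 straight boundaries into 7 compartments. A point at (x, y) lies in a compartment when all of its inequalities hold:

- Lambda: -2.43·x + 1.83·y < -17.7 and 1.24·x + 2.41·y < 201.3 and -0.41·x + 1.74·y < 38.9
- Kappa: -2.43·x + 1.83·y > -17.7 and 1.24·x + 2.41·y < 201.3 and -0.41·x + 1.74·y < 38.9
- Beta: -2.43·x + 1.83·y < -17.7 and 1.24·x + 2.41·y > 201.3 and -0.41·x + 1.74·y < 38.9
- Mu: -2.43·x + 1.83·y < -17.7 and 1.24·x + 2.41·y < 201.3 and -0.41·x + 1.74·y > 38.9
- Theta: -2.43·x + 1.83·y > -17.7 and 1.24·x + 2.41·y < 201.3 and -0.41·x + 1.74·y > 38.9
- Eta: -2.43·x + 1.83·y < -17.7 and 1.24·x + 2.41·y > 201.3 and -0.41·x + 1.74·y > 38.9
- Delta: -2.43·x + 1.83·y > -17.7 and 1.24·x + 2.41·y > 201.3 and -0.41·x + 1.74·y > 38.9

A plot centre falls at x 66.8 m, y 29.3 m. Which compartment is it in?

-2.43·66.8 + 1.83·29.3 = -108.705, which is < -17.7
1.24·66.8 + 2.41·29.3 = 153.445, which is < 201.3
-0.41·66.8 + 1.74·29.3 = 23.594, which is < 38.9
This sign pattern matches Lambda.

Lambda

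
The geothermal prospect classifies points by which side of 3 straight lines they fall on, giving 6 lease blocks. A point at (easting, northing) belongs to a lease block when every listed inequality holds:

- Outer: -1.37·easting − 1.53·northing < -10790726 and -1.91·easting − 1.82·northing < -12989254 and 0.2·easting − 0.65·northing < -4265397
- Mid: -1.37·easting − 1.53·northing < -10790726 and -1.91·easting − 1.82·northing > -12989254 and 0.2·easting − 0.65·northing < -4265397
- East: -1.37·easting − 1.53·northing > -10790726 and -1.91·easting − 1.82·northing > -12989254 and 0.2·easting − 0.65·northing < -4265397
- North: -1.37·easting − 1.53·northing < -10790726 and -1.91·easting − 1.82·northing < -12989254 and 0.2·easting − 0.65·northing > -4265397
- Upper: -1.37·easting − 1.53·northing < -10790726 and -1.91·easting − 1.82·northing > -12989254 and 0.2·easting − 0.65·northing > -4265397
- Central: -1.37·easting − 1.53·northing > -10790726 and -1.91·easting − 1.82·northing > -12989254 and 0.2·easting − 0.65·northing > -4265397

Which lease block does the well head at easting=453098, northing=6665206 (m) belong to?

-1.37·453098 − 1.53·6665206 = -10818509.440, which is < -10790726
-1.91·453098 − 1.82·6665206 = -12996092.100, which is < -12989254
0.2·453098 − 0.65·6665206 = -4241764.300, which is > -4265397
This sign pattern matches North.

North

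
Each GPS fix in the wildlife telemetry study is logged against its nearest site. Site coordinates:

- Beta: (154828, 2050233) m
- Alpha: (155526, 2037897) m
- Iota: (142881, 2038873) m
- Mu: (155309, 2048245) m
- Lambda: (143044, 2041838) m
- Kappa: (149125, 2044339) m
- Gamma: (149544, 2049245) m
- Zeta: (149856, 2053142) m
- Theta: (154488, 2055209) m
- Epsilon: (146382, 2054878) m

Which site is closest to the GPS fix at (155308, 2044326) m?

Squared distances to each site:
Beta: 35123049.000; Alpha: 41379565.000; Iota: 184165538.000; Mu: 15358562.000; Lambda: 156595840.000; Kappa: 38229658.000; Gamma: 57420257.000; Zeta: 107446160.000; Theta: 119112089.000; Epsilon: 191018180.000.
Minimum at Mu.

Mu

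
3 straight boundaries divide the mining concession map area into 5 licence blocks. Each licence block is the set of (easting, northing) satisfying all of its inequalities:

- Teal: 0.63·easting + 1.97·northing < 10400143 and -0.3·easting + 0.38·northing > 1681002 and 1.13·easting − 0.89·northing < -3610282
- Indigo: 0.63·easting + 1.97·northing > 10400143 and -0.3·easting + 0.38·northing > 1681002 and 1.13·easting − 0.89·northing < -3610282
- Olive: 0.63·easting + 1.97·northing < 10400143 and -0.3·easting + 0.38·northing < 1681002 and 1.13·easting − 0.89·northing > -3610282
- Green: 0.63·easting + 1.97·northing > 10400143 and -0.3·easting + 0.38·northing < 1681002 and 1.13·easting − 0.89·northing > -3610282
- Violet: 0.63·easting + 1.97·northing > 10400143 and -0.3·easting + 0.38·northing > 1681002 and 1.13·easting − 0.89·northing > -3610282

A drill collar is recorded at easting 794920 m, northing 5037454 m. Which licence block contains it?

Green

0.63·794920 + 1.97·5037454 = 10424583.980, which is > 10400143
-0.3·794920 + 0.38·5037454 = 1675756.520, which is < 1681002
1.13·794920 − 0.89·5037454 = -3585074.460, which is > -3610282
This sign pattern matches Green.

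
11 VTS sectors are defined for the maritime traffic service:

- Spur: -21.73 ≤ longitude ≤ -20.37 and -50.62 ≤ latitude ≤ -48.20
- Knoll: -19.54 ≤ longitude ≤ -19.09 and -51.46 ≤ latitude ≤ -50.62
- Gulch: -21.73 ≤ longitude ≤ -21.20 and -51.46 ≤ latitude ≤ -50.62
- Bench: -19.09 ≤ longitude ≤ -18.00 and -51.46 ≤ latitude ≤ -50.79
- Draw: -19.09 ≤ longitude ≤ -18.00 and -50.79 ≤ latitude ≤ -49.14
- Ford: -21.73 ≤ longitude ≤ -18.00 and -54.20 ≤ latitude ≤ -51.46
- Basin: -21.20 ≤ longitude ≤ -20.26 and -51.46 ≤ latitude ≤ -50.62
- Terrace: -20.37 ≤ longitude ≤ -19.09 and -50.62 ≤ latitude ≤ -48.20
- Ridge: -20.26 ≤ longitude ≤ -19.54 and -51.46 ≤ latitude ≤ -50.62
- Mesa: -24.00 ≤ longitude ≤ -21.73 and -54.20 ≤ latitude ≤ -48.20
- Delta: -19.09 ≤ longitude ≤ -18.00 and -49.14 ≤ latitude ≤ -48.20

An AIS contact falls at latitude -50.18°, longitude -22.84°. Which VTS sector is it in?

Mesa

The point has longitude = -22.84 and latitude = -50.18.
Only Mesa satisfies -24.00 ≤ longitude ≤ -21.73 and -54.20 ≤ latitude ≤ -48.20.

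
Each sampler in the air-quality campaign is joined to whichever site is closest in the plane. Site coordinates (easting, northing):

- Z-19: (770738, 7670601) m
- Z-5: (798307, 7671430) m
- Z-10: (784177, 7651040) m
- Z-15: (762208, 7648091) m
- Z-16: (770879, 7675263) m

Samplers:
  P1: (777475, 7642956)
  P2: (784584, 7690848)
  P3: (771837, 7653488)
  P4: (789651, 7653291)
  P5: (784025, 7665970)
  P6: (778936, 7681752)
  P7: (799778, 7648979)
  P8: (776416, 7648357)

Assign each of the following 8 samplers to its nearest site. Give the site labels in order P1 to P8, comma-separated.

Z-10, Z-16, Z-15, Z-10, Z-19, Z-16, Z-10, Z-10

P1 → Z-10 (d²=110267860.00)
P2 → Z-16 (d²=430719250.00)
P3 → Z-15 (d²=121845250.00)
P4 → Z-10 (d²=35031677.00)
P5 → Z-19 (d²=197990530.00)
P6 → Z-16 (d²=107022370.00)
P7 → Z-10 (d²=247638922.00)
P8 → Z-10 (d²=67431610.00)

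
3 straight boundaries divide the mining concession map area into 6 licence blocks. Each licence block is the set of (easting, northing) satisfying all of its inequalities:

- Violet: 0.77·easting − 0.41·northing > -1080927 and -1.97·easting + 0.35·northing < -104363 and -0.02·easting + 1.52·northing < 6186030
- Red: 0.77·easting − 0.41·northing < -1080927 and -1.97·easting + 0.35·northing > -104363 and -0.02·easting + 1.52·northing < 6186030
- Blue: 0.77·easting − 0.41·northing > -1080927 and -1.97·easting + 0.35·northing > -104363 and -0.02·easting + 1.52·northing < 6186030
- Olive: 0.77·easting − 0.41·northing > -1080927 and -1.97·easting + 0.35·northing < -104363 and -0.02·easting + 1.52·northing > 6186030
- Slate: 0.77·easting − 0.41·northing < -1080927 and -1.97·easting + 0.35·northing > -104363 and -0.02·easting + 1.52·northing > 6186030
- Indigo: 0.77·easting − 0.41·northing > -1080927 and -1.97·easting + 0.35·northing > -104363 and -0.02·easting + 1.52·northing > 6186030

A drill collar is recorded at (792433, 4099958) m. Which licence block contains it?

Olive

0.77·792433 − 0.41·4099958 = -1070809.370, which is > -1080927
-1.97·792433 + 0.35·4099958 = -126107.710, which is < -104363
-0.02·792433 + 1.52·4099958 = 6216087.500, which is > 6186030
This sign pattern matches Olive.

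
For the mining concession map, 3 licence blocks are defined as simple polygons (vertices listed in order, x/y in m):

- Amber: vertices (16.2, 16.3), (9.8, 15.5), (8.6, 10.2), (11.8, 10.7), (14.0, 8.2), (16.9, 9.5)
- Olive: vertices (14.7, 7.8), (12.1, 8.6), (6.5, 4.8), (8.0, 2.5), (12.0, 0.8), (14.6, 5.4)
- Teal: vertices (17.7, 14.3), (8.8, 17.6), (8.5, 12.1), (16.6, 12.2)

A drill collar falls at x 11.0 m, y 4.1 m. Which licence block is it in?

Olive

Cast a ray rightward from (11.0, 4.1). For each polygon, the edges (by vertex number in listed order) whose endpoints lie on opposite sides of y = 4.1, where each meets that height, and whether that is right or left of the point:
Amber: no edge straddles that height → 0 crossings.
Olive: 3–4 at x≈6.96 (left), 5–6 at x≈13.87 (right) → 1 crossing.
Teal: no edge straddles that height → 0 crossings.
Only Olive has an odd count, so the point is inside Olive.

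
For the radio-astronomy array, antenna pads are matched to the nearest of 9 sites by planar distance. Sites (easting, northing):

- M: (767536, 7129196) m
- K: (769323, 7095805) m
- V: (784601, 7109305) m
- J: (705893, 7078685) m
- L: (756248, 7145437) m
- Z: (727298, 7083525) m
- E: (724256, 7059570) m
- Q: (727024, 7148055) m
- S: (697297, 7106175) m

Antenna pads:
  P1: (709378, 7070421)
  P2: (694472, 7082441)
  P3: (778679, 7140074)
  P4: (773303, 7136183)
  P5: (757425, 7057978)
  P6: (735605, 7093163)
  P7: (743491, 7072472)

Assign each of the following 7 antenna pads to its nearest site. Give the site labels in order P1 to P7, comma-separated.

J, J, M, M, E, Z, Z

P1 → J (d²=80438921.00)
P2 → J (d²=144546777.00)
P3 → M (d²=242497333.00)
P4 → M (d²=82076458.00)
P5 → E (d²=1102717025.00)
P6 → Z (d²=161897293.00)
P7 → Z (d²=384382058.00)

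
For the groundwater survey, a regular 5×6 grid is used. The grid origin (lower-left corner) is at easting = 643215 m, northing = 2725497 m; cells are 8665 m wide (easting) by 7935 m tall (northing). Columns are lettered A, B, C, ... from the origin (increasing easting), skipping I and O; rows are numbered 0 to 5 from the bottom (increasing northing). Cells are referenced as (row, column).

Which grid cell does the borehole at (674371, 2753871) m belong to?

Column index: ⌊(674371 − 643215) / 8665⌋ = ⌊3.596⌋ = 3 → column D
Row offset from origin: ⌊(2753871 − 2725497) / 7935⌋ = ⌊3.576⌋ = 3 → row 3

(3, D)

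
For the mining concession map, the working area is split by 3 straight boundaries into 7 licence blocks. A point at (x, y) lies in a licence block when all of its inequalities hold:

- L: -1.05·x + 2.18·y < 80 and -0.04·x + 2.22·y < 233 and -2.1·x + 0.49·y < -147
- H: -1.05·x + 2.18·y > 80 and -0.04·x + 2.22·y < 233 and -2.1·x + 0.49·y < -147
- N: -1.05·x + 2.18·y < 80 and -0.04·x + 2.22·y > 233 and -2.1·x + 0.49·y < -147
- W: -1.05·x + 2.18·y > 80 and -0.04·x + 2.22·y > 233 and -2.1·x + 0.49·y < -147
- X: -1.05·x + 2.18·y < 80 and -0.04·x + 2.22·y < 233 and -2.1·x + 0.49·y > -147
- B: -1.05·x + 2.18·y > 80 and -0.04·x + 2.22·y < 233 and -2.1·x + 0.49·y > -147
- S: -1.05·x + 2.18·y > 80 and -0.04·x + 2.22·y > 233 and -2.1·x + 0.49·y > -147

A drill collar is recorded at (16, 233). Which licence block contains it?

S

-1.05·16 + 2.18·233 = 491.140, which is > 80
-0.04·16 + 2.22·233 = 516.620, which is > 233
-2.1·16 + 0.49·233 = 80.570, which is > -147
This sign pattern matches S.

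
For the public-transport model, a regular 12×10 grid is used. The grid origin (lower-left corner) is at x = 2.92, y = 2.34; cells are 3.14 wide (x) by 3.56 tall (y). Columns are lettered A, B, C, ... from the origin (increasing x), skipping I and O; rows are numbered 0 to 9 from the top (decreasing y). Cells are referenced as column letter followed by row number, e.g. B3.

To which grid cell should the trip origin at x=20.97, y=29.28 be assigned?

Column index: ⌊(20.97 − 2.92) / 3.14⌋ = ⌊5.748⌋ = 5 → column F
Row offset from origin: ⌊(29.28 − 2.34) / 3.56⌋ = ⌊7.567⌋ = 7 → row 2 (counted from top)

F2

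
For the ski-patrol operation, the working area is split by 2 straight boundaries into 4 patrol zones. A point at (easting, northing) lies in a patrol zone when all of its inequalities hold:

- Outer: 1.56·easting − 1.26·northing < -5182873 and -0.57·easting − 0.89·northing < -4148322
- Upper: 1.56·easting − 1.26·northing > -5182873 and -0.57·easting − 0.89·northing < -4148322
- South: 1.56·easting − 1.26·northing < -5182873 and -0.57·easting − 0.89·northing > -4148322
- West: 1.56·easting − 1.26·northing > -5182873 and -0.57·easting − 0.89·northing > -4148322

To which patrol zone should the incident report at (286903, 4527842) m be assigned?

Outer

1.56·286903 − 1.26·4527842 = -5257512.240, which is < -5182873
-0.57·286903 − 0.89·4527842 = -4193314.090, which is < -4148322
This sign pattern matches Outer.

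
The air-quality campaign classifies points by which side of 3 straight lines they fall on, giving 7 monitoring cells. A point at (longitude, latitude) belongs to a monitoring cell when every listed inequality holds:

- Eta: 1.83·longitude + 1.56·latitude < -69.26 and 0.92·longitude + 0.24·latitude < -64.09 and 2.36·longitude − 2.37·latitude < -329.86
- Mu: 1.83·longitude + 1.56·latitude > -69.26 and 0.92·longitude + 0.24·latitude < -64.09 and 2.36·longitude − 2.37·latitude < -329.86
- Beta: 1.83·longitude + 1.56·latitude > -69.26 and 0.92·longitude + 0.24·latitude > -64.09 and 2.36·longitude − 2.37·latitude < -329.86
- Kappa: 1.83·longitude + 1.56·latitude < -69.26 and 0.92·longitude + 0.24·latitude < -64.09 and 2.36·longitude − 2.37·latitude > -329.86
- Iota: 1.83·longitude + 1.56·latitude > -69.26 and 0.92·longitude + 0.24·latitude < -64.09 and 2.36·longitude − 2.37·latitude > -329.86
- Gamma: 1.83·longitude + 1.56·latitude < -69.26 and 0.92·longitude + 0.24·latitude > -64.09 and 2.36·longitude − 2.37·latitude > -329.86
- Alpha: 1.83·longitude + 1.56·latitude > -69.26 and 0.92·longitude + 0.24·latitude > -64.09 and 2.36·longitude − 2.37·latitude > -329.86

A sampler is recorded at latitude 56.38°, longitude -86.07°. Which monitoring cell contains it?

Eta

1.83·-86.07 + 1.56·56.38 = -69.555, which is < -69.26
0.92·-86.07 + 0.24·56.38 = -65.653, which is < -64.09
2.36·-86.07 − 2.37·56.38 = -336.746, which is < -329.86
This sign pattern matches Eta.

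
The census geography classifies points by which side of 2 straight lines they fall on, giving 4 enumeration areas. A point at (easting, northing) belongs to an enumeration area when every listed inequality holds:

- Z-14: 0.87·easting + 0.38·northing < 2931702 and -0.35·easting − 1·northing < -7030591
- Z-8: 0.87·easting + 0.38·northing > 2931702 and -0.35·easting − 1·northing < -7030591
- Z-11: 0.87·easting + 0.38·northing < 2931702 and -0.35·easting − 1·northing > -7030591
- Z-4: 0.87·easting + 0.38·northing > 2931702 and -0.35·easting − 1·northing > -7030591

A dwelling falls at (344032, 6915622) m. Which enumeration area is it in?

Z-14

0.87·344032 + 0.38·6915622 = 2927244.200, which is < 2931702
-0.35·344032 − 1·6915622 = -7036033.200, which is < -7030591
This sign pattern matches Z-14.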